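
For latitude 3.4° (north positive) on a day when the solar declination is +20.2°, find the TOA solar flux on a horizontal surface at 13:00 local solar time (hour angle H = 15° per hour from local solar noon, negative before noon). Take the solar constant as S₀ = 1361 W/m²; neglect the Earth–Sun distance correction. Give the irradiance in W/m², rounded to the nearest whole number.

Hour angle H = 15° × (13 − 12) = 15.00°.
cos θ_z = sin φ sin δ + cos φ cos δ cos H = (0.0593)(0.3453) + (0.9982)(0.9385)(0.9659) = 0.9253.
Top-of-atmosphere irradiance = S₀ cos θ_z = 1361 × 0.9253 = 1259.33 W/m².

1259 W/m²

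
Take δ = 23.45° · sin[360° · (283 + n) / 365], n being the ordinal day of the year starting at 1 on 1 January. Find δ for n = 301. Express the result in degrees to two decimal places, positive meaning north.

360 × (283 + 301) / 365 = 576.000°; sin(576.000°) = -0.5878.
δ = 23.45 × -0.5878 = -13.784° ≈ -13.78°.

-13.78°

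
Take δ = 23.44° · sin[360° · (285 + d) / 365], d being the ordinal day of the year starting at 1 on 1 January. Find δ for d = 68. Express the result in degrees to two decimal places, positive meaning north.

-4.81°

360 × (285 + 68) / 365 = 348.164°; sin(348.164°) = -0.2051.
δ = 23.44 × -0.2051 = -4.808° ≈ -4.81°.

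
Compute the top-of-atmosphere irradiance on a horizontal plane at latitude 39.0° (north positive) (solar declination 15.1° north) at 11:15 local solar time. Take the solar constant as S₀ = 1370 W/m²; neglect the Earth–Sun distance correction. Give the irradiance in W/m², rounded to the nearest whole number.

1233 W/m²

Hour angle H = 15° × (11.25 − 12) = -11.25°.
With φ = 39.0°, δ = 15.1°, H = -11.25°: sin φ sin δ = 0.1639, cos φ cos δ cos H = 0.7359, so cos θ_z = 0.8998.
Top-of-atmosphere irradiance = S₀ cos θ_z = 1370 × 0.8998 = 1232.73 W/m².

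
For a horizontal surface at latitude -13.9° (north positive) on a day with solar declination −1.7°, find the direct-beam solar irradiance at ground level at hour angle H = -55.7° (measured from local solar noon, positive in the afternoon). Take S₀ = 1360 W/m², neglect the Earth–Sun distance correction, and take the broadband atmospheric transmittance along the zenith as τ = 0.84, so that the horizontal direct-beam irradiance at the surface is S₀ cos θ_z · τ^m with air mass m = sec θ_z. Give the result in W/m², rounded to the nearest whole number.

550 W/m²

cos θ_z = sin(-13.9°) sin(-1.7°) + cos(-13.9°) cos(-1.7°) cos(-55.70°) = 0.0071 + 0.5468 = 0.5539.
Air mass m = 1/cos θ_z = 1/0.5539 = 1.805; τ^m = 0.84^1.805 = 0.7300.
Surface direct beam = 1360 × 0.5539 × 0.7300 = 549.91 W/m².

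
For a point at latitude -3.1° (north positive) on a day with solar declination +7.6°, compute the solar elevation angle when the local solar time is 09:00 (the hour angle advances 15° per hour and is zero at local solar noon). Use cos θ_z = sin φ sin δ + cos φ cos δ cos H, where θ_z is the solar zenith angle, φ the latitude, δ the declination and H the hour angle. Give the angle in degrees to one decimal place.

Hour angle H = 15° × (9 − 12) = -45.00°.
cos θ_z = sin φ sin δ + cos φ cos δ cos H = (-0.0541)(0.1323) + (0.9985)(0.9912)(0.7071) = 0.6927.
θ_z = arccos(0.6927) = 46.16°, so the elevation is 90° − 46.16° = 43.84°.

43.8°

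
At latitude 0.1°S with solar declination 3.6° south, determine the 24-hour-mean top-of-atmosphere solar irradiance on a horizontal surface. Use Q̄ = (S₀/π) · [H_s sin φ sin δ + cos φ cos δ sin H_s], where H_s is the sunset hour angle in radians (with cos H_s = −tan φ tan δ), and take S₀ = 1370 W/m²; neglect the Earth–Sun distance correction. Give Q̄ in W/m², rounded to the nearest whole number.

cos H_s = −tan(-0.1°) · tan(-3.6°) = -0.0001, so H_s = arccos(-0.0001) = 90.01°. In radians, H_s = 1.5710.
H_s sin φ sin δ = 1.5710 × -0.0017 × -0.0628 = 0.0002.
cos φ cos δ sin H_s = 1.0000 × 0.9980 × 1.0000 = 0.9980.
Q̄ = (1370/π) × (0.0002 + 0.9980) = 436.08 × 0.9982 = 435.30 W/m².

435 W/m²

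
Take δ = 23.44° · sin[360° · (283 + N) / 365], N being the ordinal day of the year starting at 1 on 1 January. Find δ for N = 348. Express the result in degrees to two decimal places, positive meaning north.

-23.23°

360 × (283 + 348) / 365 = 622.356°; sin(622.356°) = -0.9911.
δ = 23.44 × -0.9911 = -23.231° ≈ -23.23°.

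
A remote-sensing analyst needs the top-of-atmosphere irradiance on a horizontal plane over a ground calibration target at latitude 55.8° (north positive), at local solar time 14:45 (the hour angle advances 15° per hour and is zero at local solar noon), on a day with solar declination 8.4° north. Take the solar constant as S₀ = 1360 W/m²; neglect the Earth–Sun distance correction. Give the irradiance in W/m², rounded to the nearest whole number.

Hour angle H = 15° × (14.75 − 12) = 41.25°.
cos θ_z = sin φ sin δ + cos φ cos δ cos H = (0.8271)(0.1461) + (0.5621)(0.9893)(0.7518) = 0.5389.
Top-of-atmosphere irradiance = S₀ cos θ_z = 1360 × 0.5389 = 732.90 W/m².

733 W/m²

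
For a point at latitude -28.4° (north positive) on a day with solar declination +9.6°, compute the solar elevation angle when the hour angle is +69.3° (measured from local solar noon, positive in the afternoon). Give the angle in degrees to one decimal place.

13.1°

cos θ_z = sin(-28.4°) sin(9.6°) + cos(-28.4°) cos(9.6°) cos(69.30°) = -0.0793 + 0.3066 = 0.2273.
θ_z = arccos(0.2273) = 76.86°, so the elevation is 90° − 76.86° = 13.14°.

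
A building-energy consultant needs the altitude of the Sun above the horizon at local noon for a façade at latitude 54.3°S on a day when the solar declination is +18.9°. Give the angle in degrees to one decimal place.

At local solar noon the hour angle is zero, so the elevation is 90° − |φ − δ| = 90° − |-54.3° − (18.9°)| = 90° − 73.2° = 16.8°.

16.8°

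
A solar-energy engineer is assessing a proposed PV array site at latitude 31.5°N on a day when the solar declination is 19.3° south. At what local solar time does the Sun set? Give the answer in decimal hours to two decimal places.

17.17 h

−tan φ tan δ = −(0.6128)(-0.3502) = 0.2146; H_s = arccos(0.2146) = 77.61°.
Sunset is at 12 + H_s/15 = 12 + 5.174 = 17.174 h local solar time.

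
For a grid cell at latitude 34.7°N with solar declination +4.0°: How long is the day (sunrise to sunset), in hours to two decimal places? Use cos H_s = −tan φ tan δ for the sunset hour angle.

12.37 hours

−tan φ tan δ = −(0.6924)(0.0699) = -0.0484; H_s = arccos(-0.0484) = 92.77°.
Day length = 2 H_s / 15° h⁻¹ = 185.54° / 15 = 12.369 h.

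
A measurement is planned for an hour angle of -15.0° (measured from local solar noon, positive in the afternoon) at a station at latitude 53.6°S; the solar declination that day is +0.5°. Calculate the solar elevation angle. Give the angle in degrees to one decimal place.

cos θ_z = sin(-53.6°) sin(0.5°) + cos(-53.6°) cos(0.5°) cos(-15.00°) = -0.0070 + 0.5732 = 0.5662.
θ_z = arccos(0.5662) = 55.51°, so the elevation is 90° − 55.51° = 34.49°.

34.5°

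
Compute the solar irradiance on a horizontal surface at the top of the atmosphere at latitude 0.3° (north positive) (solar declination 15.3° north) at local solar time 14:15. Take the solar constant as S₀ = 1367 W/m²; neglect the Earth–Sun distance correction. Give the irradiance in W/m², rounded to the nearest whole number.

1098 W/m²

Hour angle H = 15° × (14.25 − 12) = 33.75°.
cos θ_z = sin φ sin δ + cos φ cos δ cos H = (0.0052)(0.2639) + (1.0000)(0.9646)(0.8315) = 0.8034.
Top-of-atmosphere irradiance = S₀ cos θ_z = 1367 × 0.8034 = 1098.25 W/m².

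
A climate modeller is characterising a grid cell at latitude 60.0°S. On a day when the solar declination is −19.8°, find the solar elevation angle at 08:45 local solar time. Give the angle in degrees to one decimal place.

Hour angle H = 15° × (8.75 − 12) = -48.75°.
With φ = -60.0°, δ = -19.8°, H = -48.75°: sin φ sin δ = 0.2934, cos φ cos δ cos H = 0.3102, so cos θ_z = 0.6036.
θ_z = arccos(0.6036) = 52.87°, so the elevation is 90° − 52.87° = 37.13°.

37.1°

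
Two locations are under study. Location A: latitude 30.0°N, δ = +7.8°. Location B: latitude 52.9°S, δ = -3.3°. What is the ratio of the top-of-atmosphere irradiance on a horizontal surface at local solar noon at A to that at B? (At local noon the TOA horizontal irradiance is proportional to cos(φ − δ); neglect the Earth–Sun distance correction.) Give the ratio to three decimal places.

1.429

A: cos θ_z = cos(30.0° − (7.8°)) = 0.9259.
B: cos θ_z = cos(-52.9° − (-3.3°)) = 0.6481.
Ratio A/B = 0.9259 / 0.6481 = 1.4286.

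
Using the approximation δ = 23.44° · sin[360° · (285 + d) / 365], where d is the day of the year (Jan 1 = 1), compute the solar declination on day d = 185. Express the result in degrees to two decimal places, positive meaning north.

+22.79°

360 × (285 + 185) / 365 = 463.562°; sin(463.562°) = 0.9721.
δ = 23.44 × 0.9721 = 22.786° ≈ +22.79°.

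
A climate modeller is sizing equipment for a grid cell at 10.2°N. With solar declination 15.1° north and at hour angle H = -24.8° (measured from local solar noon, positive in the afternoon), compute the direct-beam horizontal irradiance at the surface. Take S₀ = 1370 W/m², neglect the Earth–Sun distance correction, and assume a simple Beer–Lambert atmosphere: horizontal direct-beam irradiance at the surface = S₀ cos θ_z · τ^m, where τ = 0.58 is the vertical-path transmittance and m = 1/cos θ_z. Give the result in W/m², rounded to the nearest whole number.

684 W/m²

cos θ_z = sin φ sin δ + cos φ cos δ cos H = (0.1771)(0.2605) + (0.9842)(0.9655)(0.9078) = 0.9088.
Air mass m = 1/cos θ_z = 1/0.9088 = 1.100; τ^m = 0.58^1.100 = 0.5493.
Surface direct beam = 1370 × 0.9088 × 0.5493 = 683.91 W/m².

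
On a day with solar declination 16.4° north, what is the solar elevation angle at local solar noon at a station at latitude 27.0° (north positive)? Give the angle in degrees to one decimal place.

79.4°

At local solar noon the hour angle is zero, so the elevation is 90° − |φ − δ| = 90° − |27.0° − (16.4°)| = 90° − 10.6° = 79.4°.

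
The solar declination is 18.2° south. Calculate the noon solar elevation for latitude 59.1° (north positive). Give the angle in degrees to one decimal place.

At local solar noon the hour angle is zero, so the elevation is 90° − |φ − δ| = 90° − |59.1° − (-18.2°)| = 90° − 77.3° = 12.7°.

12.7°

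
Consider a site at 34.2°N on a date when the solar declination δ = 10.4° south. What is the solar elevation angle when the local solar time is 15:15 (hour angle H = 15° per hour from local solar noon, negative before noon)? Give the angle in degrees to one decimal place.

25.8°

Hour angle H = 15° × (15.25 − 12) = 48.75°.
cos θ_z = sin(34.2°) sin(-10.4°) + cos(34.2°) cos(-10.4°) cos(48.75°) = -0.1015 + 0.5364 = 0.4349.
θ_z = arccos(0.4349) = 64.22°, so the elevation is 90° − 64.22° = 25.78°.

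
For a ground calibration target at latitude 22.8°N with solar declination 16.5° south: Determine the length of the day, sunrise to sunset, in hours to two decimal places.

−tan φ tan δ = −(0.4204)(-0.2962) = 0.1245; H_s = arccos(0.1245) = 82.85°.
Day length = 2 H_s / 15° h⁻¹ = 165.70° / 15 = 11.047 h.

11.05 hours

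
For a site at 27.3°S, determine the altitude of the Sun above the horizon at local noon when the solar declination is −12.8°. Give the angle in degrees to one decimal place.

At local solar noon the hour angle is zero, so the elevation is 90° − |φ − δ| = 90° − |-27.3° − (-12.8°)| = 90° − 14.5° = 75.5°.

75.5°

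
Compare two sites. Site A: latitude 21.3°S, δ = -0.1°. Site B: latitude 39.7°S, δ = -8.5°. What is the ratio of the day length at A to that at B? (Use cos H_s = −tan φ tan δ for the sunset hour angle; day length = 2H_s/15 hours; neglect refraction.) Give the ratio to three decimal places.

0.927

A: H_s = arccos(−tan -21.3° · tan -0.1°) = 90.04°, so 2H_s/15 = 12.0053 h.
B: H_s = arccos(−tan -39.7° · tan -8.5°) = 97.13°, so 2H_s/15 = 12.9507 h.
Ratio A/B = 12.0053 / 12.9507 = 0.9270.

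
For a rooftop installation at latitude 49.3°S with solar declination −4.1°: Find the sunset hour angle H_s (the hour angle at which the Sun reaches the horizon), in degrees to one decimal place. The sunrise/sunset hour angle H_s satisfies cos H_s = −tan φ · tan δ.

The sunset hour angle satisfies cos H_s = −tan φ tan δ = -0.0833, giving H_s = 94.78°.

94.8°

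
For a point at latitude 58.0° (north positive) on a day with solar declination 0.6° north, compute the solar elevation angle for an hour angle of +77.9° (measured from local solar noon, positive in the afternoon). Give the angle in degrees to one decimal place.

6.9°

With φ = 58.0°, δ = 0.6°, H = 77.90°: sin φ sin δ = 0.0089, cos φ cos δ cos H = 0.1111, so cos θ_z = 0.1200.
θ_z = arccos(0.1200) = 83.11°, so the elevation is 90° − 83.11° = 6.89°.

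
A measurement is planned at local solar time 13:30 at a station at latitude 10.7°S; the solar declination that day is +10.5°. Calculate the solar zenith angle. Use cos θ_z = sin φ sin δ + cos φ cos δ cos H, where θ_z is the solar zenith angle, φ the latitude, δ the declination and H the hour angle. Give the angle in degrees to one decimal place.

30.8°

Hour angle H = 15° × (13.5 − 12) = 22.50°.
cos θ_z = sin φ sin δ + cos φ cos δ cos H = (-0.1857)(0.1822) + (0.9826)(0.9833)(0.9239) = 0.8588.
θ_z = arccos(0.8588) = 30.82°.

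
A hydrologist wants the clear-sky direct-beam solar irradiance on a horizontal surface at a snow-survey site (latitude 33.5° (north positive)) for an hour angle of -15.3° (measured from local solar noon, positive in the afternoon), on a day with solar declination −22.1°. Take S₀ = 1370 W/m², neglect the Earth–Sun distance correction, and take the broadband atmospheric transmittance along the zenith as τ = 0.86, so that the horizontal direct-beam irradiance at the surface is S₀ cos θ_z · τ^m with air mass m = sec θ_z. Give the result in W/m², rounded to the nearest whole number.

556 W/m²

With φ = 33.5°, δ = -22.1°, H = -15.30°: sin φ sin δ = -0.2077, cos φ cos δ cos H = 0.7452, so cos θ_z = 0.5375.
Air mass m = 1/cos θ_z = 1/0.5375 = 1.860; τ^m = 0.86^1.860 = 0.7554.
Surface direct beam = 1370 × 0.5375 × 0.7554 = 556.26 W/m².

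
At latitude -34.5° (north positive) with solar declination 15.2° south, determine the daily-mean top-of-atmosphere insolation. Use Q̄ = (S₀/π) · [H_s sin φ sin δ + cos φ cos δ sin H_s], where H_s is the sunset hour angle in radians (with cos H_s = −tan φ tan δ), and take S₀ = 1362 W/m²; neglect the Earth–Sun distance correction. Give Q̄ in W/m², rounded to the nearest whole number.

452 W/m²

The sunset hour angle satisfies cos H_s = −tan φ tan δ = -0.1867, giving H_s = 100.76°. In radians, H_s = 1.7586.
H_s sin φ sin δ = 1.7586 × -0.5664 × -0.2622 = 0.2612.
cos φ cos δ sin H_s = 0.8241 × 0.9650 × 0.9824 = 0.7813.
Q̄ = (1362/π) × (0.2612 + 0.7813) = 433.54 × 1.0425 = 451.97 W/m².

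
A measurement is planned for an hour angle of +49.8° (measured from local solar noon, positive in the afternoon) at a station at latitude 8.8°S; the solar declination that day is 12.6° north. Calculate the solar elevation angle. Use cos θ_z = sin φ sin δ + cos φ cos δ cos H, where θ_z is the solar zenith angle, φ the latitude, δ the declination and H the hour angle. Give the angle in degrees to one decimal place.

36.1°

cos θ_z = sin φ sin δ + cos φ cos δ cos H = (-0.1530)(0.2181) + (0.9882)(0.9759)(0.6455) = 0.5891.
θ_z = arccos(0.5891) = 53.91°, so the elevation is 90° − 53.91° = 36.09°.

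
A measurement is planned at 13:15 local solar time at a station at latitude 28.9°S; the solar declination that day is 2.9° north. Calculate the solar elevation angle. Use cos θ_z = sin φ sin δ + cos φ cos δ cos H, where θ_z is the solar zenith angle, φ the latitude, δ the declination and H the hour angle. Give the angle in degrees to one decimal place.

Hour angle H = 15° × (13.25 − 12) = 18.75°.
cos θ_z = sin φ sin δ + cos φ cos δ cos H = (-0.4833)(0.0506) + (0.8755)(0.9987)(0.9469) = 0.8035.
θ_z = arccos(0.8035) = 36.53°, so the elevation is 90° − 36.53° = 53.47°.

53.5°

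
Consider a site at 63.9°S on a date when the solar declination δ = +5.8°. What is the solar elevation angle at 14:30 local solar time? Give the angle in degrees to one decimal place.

Hour angle H = 15° × (14.5 − 12) = 37.50°.
cos θ_z = sin φ sin δ + cos φ cos δ cos H = (-0.8980)(0.1011) + (0.4399)(0.9949)(0.7934) = 0.2564.
θ_z = arccos(0.2564) = 75.14°, so the elevation is 90° − 75.14° = 14.86°.

14.9°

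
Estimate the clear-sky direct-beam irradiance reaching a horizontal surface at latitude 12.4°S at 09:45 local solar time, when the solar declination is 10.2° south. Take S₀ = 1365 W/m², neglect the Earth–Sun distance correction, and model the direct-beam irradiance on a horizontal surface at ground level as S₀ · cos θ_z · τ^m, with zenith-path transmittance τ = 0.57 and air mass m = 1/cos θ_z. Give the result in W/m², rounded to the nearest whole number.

Hour angle H = 15° × (9.75 − 12) = -33.75°.
With φ = -12.4°, δ = -10.2°, H = -33.75°: sin φ sin δ = 0.0380, cos φ cos δ cos H = 0.7992, so cos θ_z = 0.8372.
Air mass m = 1/cos θ_z = 1/0.8372 = 1.194; τ^m = 0.57^1.194 = 0.5111.
Surface direct beam = 1365 × 0.8372 × 0.5111 = 584.07 W/m².

584 W/m²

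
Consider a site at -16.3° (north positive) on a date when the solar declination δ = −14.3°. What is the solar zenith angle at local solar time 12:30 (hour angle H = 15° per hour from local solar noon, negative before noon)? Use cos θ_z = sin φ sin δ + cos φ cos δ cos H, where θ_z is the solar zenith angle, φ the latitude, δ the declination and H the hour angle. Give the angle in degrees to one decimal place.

Hour angle H = 15° × (12.5 − 12) = 7.50°.
cos θ_z = sin φ sin δ + cos φ cos δ cos H = (-0.2807)(-0.2470) + (0.9598)(0.9690)(0.9914) = 0.9914.
θ_z = arccos(0.9914) = 7.52°.

7.5°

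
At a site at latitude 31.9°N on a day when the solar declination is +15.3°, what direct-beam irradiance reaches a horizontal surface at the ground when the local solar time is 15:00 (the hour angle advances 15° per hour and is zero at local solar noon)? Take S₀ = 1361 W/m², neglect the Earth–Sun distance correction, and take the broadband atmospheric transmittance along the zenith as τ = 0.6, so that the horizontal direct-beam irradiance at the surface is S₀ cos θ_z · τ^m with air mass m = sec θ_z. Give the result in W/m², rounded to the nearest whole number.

480 W/m²

Hour angle H = 15° × (15 − 12) = 45.00°.
cos θ_z = sin(31.9°) sin(15.3°) + cos(31.9°) cos(15.3°) cos(45.00°) = 0.1394 + 0.5790 = 0.7184.
Air mass m = 1/cos θ_z = 1/0.7184 = 1.392; τ^m = 0.6^1.392 = 0.4911.
Surface direct beam = 1361 × 0.7184 × 0.4911 = 480.17 W/m².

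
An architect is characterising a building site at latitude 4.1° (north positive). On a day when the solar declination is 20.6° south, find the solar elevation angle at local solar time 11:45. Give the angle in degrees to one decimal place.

Hour angle H = 15° × (11.75 − 12) = -3.75°.
cos θ_z = sin φ sin δ + cos φ cos δ cos H = (0.0715)(-0.3518) + (0.9974)(0.9361)(0.9979) = 0.9066.
θ_z = arccos(0.9066) = 24.96°, so the elevation is 90° − 24.96° = 65.04°.

65.0°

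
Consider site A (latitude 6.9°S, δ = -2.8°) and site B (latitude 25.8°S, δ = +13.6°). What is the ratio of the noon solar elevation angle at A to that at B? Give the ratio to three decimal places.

A: 90° − |-6.9 − (-2.8)| = 85.90°.
B: 90° − |-25.8 − (13.6)| = 50.60°.
Ratio A/B = 85.9000 / 50.6000 = 1.6976.

1.698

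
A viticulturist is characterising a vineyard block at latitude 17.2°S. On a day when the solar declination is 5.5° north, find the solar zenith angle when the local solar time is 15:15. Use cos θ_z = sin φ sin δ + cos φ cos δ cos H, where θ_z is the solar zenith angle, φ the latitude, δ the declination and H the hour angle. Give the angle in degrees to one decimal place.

53.2°

Hour angle H = 15° × (15.25 − 12) = 48.75°.
With φ = -17.2°, δ = 5.5°, H = 48.75°: sin φ sin δ = -0.0283, cos φ cos δ cos H = 0.6270, so cos θ_z = 0.5987.
θ_z = arccos(0.5987) = 53.22°.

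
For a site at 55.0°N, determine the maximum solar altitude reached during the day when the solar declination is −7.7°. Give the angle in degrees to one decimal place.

At local solar noon the hour angle is zero, so the elevation is 90° − |φ − δ| = 90° − |55.0° − (-7.7°)| = 90° − 62.7° = 27.3°.

27.3°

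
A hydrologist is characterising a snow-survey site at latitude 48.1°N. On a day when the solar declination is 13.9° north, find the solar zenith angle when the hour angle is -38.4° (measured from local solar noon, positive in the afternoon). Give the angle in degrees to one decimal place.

46.6°

With φ = 48.1°, δ = 13.9°, H = -38.40°: sin φ sin δ = 0.1788, cos φ cos δ cos H = 0.5080, so cos θ_z = 0.6868.
θ_z = arccos(0.6868) = 46.62°.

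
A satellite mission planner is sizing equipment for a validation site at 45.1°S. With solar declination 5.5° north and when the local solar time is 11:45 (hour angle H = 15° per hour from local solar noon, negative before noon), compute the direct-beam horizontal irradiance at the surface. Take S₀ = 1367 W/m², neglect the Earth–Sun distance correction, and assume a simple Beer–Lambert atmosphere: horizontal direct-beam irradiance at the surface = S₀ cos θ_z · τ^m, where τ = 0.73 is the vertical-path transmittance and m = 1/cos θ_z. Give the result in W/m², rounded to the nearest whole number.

527 W/m²

Hour angle H = 15° × (11.75 − 12) = -3.75°.
cos θ_z = sin φ sin δ + cos φ cos δ cos H = (-0.7083)(0.0958) + (0.7059)(0.9954)(0.9979) = 0.6333.
Air mass m = 1/cos θ_z = 1/0.6333 = 1.579; τ^m = 0.73^1.579 = 0.6084.
Surface direct beam = 1367 × 0.6333 × 0.6084 = 526.70 W/m².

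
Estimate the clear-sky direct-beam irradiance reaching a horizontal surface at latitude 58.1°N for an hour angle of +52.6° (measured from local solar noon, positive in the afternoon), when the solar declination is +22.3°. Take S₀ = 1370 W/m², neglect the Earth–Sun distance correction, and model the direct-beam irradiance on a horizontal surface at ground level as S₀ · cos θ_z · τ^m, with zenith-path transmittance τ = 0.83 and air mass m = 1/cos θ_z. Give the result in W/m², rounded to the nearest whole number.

628 W/m²

cos θ_z = sin(58.1°) sin(22.3°) + cos(58.1°) cos(22.3°) cos(52.60°) = 0.3221 + 0.2970 = 0.6191.
Air mass m = 1/cos θ_z = 1/0.6191 = 1.615; τ^m = 0.83^1.615 = 0.7401.
Surface direct beam = 1370 × 0.6191 × 0.7401 = 627.73 W/m².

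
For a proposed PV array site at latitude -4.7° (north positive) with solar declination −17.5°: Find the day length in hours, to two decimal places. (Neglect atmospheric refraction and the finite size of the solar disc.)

cos H_s = −tan(-4.7°) · tan(-17.5°) = -0.0259, so H_s = arccos(-0.0259) = 91.48°.
Day length = 2 H_s / 15° h⁻¹ = 182.96° / 15 = 12.197 h.

12.20 hours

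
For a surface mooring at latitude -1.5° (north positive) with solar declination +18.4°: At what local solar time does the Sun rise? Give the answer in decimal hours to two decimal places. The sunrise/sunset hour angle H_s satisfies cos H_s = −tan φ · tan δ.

6.03 h

The sunset hour angle satisfies cos H_s = −tan φ tan δ = 0.0087, giving H_s = 89.50°.
Sunrise is at 12 − H_s/15 = 12 − 5.967 = 6.033 h local solar time.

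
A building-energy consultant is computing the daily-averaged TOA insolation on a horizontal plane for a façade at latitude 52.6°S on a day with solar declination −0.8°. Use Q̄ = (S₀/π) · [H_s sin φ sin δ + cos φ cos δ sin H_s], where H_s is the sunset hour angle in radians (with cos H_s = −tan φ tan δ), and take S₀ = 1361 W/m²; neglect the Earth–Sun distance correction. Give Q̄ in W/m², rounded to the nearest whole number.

271 W/m²

cos H_s = −tan(-52.6°) · tan(-0.8°) = -0.0183, so H_s = arccos(-0.0183) = 91.05°. In radians, H_s = 1.5891.
H_s sin φ sin δ = 1.5891 × -0.7944 × -0.0140 = 0.0177.
cos φ cos δ sin H_s = 0.6074 × 0.9999 × 0.9998 = 0.6072.
Q̄ = (1361/π) × (0.0177 + 0.6072) = 433.22 × 0.6249 = 270.72 W/m².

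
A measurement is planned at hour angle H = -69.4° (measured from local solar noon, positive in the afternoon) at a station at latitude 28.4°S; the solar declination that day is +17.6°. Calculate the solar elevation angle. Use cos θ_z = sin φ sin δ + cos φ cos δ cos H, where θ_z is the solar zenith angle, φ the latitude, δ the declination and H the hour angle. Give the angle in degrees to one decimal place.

8.7°

With φ = -28.4°, δ = 17.6°, H = -69.40°: sin φ sin δ = -0.1438, cos φ cos δ cos H = 0.2950, so cos θ_z = 0.1512.
θ_z = arccos(0.1512) = 81.30°, so the elevation is 90° − 81.30° = 8.70°.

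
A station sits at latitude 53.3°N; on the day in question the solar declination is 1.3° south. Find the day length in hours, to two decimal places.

11.77 hours

−tan φ tan δ = −(1.3416)(-0.0227) = 0.0305; H_s = arccos(0.0305) = 88.25°.
Day length = 2 H_s / 15° h⁻¹ = 176.50° / 15 = 11.767 h.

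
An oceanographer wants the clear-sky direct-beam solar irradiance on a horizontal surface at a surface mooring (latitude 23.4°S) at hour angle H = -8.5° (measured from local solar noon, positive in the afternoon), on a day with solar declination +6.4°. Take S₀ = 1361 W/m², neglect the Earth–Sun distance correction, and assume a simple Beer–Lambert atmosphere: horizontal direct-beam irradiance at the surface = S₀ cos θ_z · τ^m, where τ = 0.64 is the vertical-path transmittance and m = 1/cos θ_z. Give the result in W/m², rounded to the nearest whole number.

cos θ_z = sin(-23.4°) sin(6.4°) + cos(-23.4°) cos(6.4°) cos(-8.50°) = -0.0443 + 0.9020 = 0.8577.
Air mass m = 1/cos θ_z = 1/0.8577 = 1.166; τ^m = 0.64^1.166 = 0.5943.
Surface direct beam = 1361 × 0.8577 × 0.5943 = 693.74 W/m².

694 W/m²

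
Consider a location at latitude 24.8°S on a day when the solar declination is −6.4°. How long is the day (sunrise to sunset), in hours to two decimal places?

cos H_s = −tan(-24.8°) · tan(-6.4°) = -0.0518, so H_s = arccos(-0.0518) = 92.97°.
Day length = 2 H_s / 15° h⁻¹ = 185.94° / 15 = 12.396 h.

12.40 hours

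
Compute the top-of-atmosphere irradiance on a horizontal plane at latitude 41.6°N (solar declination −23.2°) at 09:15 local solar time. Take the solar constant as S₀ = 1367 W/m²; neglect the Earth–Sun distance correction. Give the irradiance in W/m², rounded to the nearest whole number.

349 W/m²

Hour angle H = 15° × (9.25 − 12) = -41.25°.
cos θ_z = sin(41.6°) sin(-23.2°) + cos(41.6°) cos(-23.2°) cos(-41.25°) = -0.2615 + 0.5168 = 0.2553.
Top-of-atmosphere irradiance = S₀ cos θ_z = 1367 × 0.2553 = 349.00 W/m².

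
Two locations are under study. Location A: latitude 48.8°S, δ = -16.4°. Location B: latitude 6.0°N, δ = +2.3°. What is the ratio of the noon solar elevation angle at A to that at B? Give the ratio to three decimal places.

0.667

A: 90° − |-48.8 − (-16.4)| = 57.60°.
B: 90° − |6.0 − (2.3)| = 86.30°.
Ratio A/B = 57.6000 / 86.3000 = 0.6674.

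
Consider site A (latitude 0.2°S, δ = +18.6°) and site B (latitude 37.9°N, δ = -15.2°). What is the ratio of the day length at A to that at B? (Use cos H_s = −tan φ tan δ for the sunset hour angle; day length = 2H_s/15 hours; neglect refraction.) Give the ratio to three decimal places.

A: H_s = arccos(−tan -0.2° · tan 18.6°) = 89.93°, so 2H_s/15 = 11.9907 h.
B: H_s = arccos(−tan 37.9° · tan -15.2°) = 77.79°, so 2H_s/15 = 10.3720 h.
Ratio A/B = 11.9907 / 10.3720 = 1.1561.

1.156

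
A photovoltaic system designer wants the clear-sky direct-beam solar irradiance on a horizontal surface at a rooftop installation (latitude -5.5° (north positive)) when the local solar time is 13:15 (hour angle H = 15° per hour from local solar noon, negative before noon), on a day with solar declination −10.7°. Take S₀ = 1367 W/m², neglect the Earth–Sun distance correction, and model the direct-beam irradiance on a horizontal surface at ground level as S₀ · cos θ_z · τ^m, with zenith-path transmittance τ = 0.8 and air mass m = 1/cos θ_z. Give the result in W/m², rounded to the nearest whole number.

1019 W/m²

Hour angle H = 15° × (13.25 − 12) = 18.75°.
cos θ_z = sin(-5.5°) sin(-10.7°) + cos(-5.5°) cos(-10.7°) cos(18.75°) = 0.0178 + 0.9262 = 0.9440.
Air mass m = 1/cos θ_z = 1/0.9440 = 1.059; τ^m = 0.8^1.059 = 0.7895.
Surface direct beam = 1367 × 0.9440 × 0.7895 = 1018.81 W/m².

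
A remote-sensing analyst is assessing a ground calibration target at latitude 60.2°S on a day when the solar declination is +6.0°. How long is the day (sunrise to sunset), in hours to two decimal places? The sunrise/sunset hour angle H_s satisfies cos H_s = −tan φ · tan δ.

10.59 hours

−tan φ tan δ = −(-1.7461)(0.1051) = 0.1835; H_s = arccos(0.1835) = 79.43°.
Day length = 2 H_s / 15° h⁻¹ = 158.86° / 15 = 10.591 h.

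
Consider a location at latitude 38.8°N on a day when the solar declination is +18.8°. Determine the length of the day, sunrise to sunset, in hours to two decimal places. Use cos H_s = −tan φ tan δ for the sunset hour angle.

14.12 hours

−tan φ tan δ = −(0.8040)(0.3404) = -0.2737; H_s = arccos(-0.2737) = 105.88°.
Day length = 2 H_s / 15° h⁻¹ = 211.76° / 15 = 14.117 h.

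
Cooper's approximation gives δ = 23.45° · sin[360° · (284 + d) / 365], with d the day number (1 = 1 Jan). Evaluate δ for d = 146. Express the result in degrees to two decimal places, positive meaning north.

+21.10°

360 × (284 + 146) / 365 = 424.110°; sin(424.110°) = 0.8996.
δ = 23.45 × 0.8996 = 21.096° ≈ +21.10°.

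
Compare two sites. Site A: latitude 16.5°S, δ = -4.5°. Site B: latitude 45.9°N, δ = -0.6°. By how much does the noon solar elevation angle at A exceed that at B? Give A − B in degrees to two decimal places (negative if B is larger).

A: 90° − |-16.5 − (-4.5)| = 78.00°.
B: 90° − |45.9 − (-0.6)| = 43.50°.
A − B = 78.00 − 43.50 = 34.50°.

+34.50°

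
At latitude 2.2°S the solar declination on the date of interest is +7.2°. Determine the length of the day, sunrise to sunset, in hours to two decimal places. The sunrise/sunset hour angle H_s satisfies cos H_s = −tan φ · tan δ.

11.96 hours

−tan φ tan δ = −(-0.0384)(0.1263) = 0.0048; H_s = arccos(0.0048) = 89.72°.
Day length = 2 H_s / 15° h⁻¹ = 179.44° / 15 = 11.963 h.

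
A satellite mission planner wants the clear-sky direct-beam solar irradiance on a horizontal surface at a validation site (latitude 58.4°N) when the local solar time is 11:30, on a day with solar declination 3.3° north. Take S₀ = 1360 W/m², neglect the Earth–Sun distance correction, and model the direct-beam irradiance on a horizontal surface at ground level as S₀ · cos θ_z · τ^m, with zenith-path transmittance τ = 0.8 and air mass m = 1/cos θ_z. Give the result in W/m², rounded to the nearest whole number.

521 W/m²

Hour angle H = 15° × (11.5 − 12) = -7.50°.
cos θ_z = sin φ sin δ + cos φ cos δ cos H = (0.8517)(0.0576) + (0.5240)(0.9983)(0.9914) = 0.5677.
Air mass m = 1/cos θ_z = 1/0.5677 = 1.761; τ^m = 0.8^1.761 = 0.6751.
Surface direct beam = 1360 × 0.5677 × 0.6751 = 521.23 W/m².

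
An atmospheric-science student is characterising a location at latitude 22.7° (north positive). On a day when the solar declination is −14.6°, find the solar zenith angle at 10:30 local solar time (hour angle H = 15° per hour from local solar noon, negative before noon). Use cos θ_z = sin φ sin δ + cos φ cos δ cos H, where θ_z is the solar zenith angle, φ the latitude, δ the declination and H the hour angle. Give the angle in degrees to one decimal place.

43.3°

Hour angle H = 15° × (10.5 − 12) = -22.50°.
cos θ_z = sin(22.7°) sin(-14.6°) + cos(22.7°) cos(-14.6°) cos(-22.50°) = -0.0973 + 0.8248 = 0.7275.
θ_z = arccos(0.7275) = 43.32°.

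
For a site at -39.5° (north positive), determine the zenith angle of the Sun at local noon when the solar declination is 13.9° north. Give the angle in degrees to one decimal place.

53.4°

At local solar noon the hour angle is zero, so the zenith angle is |φ − δ| = |-39.5° − (13.9°)| = 53.4°.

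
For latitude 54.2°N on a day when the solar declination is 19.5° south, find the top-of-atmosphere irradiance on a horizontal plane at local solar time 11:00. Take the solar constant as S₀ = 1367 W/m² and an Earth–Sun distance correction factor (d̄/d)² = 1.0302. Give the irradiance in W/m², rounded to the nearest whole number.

369 W/m²

Hour angle H = 15° × (11 − 12) = -15.00°.
With φ = 54.2°, δ = -19.5°, H = -15.00°: sin φ sin δ = -0.2707, cos φ cos δ cos H = 0.5326, so cos θ_z = 0.2619.
Top-of-atmosphere irradiance = S₀ (d̄/d)² cos θ_z = 1367 × 1.0302 × 0.2619 = 368.83 W/m².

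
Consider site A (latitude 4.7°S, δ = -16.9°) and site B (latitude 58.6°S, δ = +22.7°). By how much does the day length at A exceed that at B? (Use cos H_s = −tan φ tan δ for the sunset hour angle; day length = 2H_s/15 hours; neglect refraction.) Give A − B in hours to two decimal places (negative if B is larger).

A: H_s = arccos(−tan -4.7° · tan -16.9°) = 91.43°, so 2H_s/15 = 12.1907 h.
B: H_s = arccos(−tan -58.6° · tan 22.7°) = 46.74°, so 2H_s/15 = 6.2320 h.
A − B = 12.1907 − 6.2320 = 5.9587 h.

+5.96 h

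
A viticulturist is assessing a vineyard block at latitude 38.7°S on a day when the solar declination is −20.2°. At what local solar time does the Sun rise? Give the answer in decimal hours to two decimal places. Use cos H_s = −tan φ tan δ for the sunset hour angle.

−tan φ tan δ = −(-0.8012)(-0.3679) = -0.2948; H_s = arccos(-0.2948) = 107.15°.
Sunrise is at 12 − H_s/15 = 12 − 7.143 = 4.857 h local solar time.

4.86 h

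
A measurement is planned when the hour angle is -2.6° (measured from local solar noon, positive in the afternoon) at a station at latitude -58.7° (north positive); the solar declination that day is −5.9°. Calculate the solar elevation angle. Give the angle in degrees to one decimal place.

With φ = -58.7°, δ = -5.9°, H = -2.60°: sin φ sin δ = 0.0878, cos φ cos δ cos H = 0.5162, so cos θ_z = 0.6040.
θ_z = arccos(0.6040) = 52.84°, so the elevation is 90° − 52.84° = 37.16°.

37.2°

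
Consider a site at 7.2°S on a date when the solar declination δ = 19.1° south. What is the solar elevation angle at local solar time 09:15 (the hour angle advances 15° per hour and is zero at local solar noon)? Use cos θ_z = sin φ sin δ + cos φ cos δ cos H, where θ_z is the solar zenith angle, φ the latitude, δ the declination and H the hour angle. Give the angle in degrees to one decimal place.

Hour angle H = 15° × (9.25 − 12) = -41.25°.
With φ = -7.2°, δ = -19.1°, H = -41.25°: sin φ sin δ = 0.0410, cos φ cos δ cos H = 0.7048, so cos θ_z = 0.7458.
θ_z = arccos(0.7458) = 41.77°, so the elevation is 90° − 41.77° = 48.23°.

48.2°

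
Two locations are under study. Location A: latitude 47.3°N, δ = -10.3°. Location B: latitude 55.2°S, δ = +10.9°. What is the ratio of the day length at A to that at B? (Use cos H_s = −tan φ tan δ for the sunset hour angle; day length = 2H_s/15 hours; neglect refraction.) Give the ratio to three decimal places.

A: H_s = arccos(−tan 47.3° · tan -10.3°) = 78.64°, so 2H_s/15 = 10.4853 h.
B: H_s = arccos(−tan -55.2° · tan 10.9°) = 73.91°, so 2H_s/15 = 9.8547 h.
Ratio A/B = 10.4853 / 9.8547 = 1.0640.

1.064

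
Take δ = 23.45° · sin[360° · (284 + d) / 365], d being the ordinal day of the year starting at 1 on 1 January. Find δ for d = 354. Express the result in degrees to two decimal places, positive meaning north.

-23.45°

360 × (284 + 354) / 365 = 629.260°; sin(629.260°) = -0.9999.
δ = 23.45 × -0.9999 = -23.448° ≈ -23.45°.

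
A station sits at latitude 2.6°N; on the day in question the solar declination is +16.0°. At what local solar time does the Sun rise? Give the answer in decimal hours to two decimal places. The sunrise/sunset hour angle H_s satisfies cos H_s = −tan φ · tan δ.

5.95 h

cos H_s = −tan(2.6°) · tan(16.0°) = -0.0130, so H_s = arccos(-0.0130) = 90.74°.
Sunrise is at 12 − H_s/15 = 12 − 6.049 = 5.951 h local solar time.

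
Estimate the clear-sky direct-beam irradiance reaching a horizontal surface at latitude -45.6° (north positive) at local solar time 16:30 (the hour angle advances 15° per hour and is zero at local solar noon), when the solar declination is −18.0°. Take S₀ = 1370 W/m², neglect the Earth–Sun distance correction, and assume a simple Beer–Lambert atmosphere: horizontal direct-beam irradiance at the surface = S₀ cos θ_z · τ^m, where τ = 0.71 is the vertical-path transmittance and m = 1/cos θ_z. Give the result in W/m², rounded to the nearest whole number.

Hour angle H = 15° × (16.5 − 12) = 67.50°.
cos θ_z = sin(-45.6°) sin(-18.0°) + cos(-45.6°) cos(-18.0°) cos(67.50°) = 0.2208 + 0.2546 = 0.4754.
Air mass m = 1/cos θ_z = 1/0.4754 = 2.103; τ^m = 0.71^2.103 = 0.4866.
Surface direct beam = 1370 × 0.4754 × 0.4866 = 316.92 W/m².

317 W/m²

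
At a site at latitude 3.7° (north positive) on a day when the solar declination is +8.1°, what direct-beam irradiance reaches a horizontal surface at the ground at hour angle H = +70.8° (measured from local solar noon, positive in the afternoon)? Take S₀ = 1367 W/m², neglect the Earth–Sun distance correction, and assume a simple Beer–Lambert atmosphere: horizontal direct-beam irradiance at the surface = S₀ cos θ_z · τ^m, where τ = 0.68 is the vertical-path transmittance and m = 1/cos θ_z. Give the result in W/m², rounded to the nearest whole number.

144 W/m²

cos θ_z = sin(3.7°) sin(8.1°) + cos(3.7°) cos(8.1°) cos(70.80°) = 0.0091 + 0.3249 = 0.3340.
Air mass m = 1/cos θ_z = 1/0.3340 = 2.994; τ^m = 0.68^2.994 = 0.3152.
Surface direct beam = 1367 × 0.3340 × 0.3152 = 143.91 W/m².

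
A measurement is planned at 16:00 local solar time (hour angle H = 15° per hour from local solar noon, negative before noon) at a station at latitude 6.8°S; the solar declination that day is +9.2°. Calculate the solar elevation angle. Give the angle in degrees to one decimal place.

28.1°

Hour angle H = 15° × (16 − 12) = 60.00°.
cos θ_z = sin(-6.8°) sin(9.2°) + cos(-6.8°) cos(9.2°) cos(60.00°) = -0.0189 + 0.4901 = 0.4712.
θ_z = arccos(0.4712) = 61.89°, so the elevation is 90° − 61.89° = 28.11°.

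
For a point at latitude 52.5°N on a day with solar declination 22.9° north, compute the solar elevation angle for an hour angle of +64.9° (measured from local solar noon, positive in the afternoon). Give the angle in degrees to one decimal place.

cos θ_z = sin(52.5°) sin(22.9°) + cos(52.5°) cos(22.9°) cos(64.90°) = 0.3087 + 0.2379 = 0.5466.
θ_z = arccos(0.5466) = 56.87°, so the elevation is 90° − 56.87° = 33.13°.

33.1°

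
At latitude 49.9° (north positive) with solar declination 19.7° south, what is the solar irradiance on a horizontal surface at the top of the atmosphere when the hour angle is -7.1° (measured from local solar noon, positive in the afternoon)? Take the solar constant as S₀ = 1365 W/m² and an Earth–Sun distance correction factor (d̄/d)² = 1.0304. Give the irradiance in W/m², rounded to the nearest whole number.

484 W/m²

cos θ_z = sin φ sin δ + cos φ cos δ cos H = (0.7649)(-0.3371) + (0.6441)(0.9415)(0.9923) = 0.3439.
Top-of-atmosphere irradiance = S₀ (d̄/d)² cos θ_z = 1365 × 1.0304 × 0.3439 = 483.69 W/m².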